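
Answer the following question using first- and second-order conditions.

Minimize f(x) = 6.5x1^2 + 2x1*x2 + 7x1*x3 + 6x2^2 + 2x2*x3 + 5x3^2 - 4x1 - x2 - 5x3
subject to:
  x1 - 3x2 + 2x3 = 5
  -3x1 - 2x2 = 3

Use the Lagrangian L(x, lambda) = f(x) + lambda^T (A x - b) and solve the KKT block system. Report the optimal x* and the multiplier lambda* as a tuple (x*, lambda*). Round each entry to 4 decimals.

Form the Lagrangian:
  L(x, lambda) = (1/2) x^T Q x + c^T x + lambda^T (A x - b)
Stationarity (grad_x L = 0): Q x + c + A^T lambda = 0.
Primal feasibility: A x = b.

This gives the KKT block system:
  [ Q   A^T ] [ x     ]   [-c ]
  [ A    0  ] [ lambda ] = [ b ]

Solving the linear system:
  x*      = (-0.4294, -0.8559, 1.4308)
  lambda* = (-2.2953, -1.1912)
  f(x*)   = 5.2347

x* = (-0.4294, -0.8559, 1.4308), lambda* = (-2.2953, -1.1912)


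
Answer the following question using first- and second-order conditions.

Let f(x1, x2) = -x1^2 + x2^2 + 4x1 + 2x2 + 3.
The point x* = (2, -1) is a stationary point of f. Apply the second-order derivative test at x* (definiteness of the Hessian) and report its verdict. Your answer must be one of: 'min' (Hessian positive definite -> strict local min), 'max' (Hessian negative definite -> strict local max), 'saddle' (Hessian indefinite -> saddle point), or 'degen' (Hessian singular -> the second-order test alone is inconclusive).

Compute the Hessian H = grad^2 f:
  H = [[-2, 0], [0, 2]]
Verify stationarity: grad f(x*) = H x* + g = (0, 0).
Eigenvalues of H: -2, 2.
Eigenvalues have mixed signs, so H is indefinite -> x* is a saddle point.

saddle


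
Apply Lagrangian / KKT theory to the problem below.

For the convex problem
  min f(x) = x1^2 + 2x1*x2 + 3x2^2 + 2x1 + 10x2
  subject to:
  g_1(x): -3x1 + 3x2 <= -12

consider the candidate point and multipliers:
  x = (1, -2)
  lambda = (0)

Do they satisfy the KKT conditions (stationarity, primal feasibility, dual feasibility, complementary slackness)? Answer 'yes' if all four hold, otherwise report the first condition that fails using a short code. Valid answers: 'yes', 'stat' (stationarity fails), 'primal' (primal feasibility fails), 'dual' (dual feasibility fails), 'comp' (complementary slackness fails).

Gradient of f: grad f(x) = Q x + c = (0, 0)
Constraint values g_i(x) = a_i^T x - b_i:
  g_1((1, -2)) = 3
Stationarity residual: grad f(x) + sum_i lambda_i a_i = (0, 0)
  -> stationarity OK
Primal feasibility (all g_i <= 0): FAILS
Dual feasibility (all lambda_i >= 0): OK
Complementary slackness (lambda_i * g_i(x) = 0 for all i): OK

Verdict: the first failing condition is primal_feasibility -> primal.

primal


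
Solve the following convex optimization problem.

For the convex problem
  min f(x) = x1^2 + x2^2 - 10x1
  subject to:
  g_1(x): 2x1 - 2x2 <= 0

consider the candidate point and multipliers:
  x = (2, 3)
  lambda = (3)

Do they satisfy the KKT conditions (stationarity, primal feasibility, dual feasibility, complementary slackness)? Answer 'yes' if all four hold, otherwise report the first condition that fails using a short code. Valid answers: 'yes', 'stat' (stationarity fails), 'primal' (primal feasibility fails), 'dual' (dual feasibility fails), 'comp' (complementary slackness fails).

Gradient of f: grad f(x) = Q x + c = (-6, 6)
Constraint values g_i(x) = a_i^T x - b_i:
  g_1((2, 3)) = -2
Stationarity residual: grad f(x) + sum_i lambda_i a_i = (0, 0)
  -> stationarity OK
Primal feasibility (all g_i <= 0): OK
Dual feasibility (all lambda_i >= 0): OK
Complementary slackness (lambda_i * g_i(x) = 0 for all i): FAILS

Verdict: the first failing condition is complementary_slackness -> comp.

comp


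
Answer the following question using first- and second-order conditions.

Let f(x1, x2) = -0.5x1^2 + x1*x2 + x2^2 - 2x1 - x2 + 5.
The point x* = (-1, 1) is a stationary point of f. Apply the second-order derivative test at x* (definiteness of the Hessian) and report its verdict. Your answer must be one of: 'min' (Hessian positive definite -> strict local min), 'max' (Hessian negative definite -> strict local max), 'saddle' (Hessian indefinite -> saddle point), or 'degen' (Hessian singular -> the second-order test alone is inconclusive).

Compute the Hessian H = grad^2 f:
  H = [[-1, 1], [1, 2]]
Verify stationarity: grad f(x*) = H x* + g = (0, 0).
Eigenvalues of H: -1.3028, 2.3028.
Eigenvalues have mixed signs, so H is indefinite -> x* is a saddle point.

saddle


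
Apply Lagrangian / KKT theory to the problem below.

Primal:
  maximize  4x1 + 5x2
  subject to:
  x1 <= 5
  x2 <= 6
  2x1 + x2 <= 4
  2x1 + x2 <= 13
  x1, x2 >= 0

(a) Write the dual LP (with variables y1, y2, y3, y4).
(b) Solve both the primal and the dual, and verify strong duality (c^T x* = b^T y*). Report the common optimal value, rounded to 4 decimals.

The standard primal-dual pair for 'max c^T x s.t. A x <= b, x >= 0' is:
  Dual:  min b^T y  s.t.  A^T y >= c,  y >= 0.

So the dual LP is:
  minimize  5y1 + 6y2 + 4y3 + 13y4
  subject to:
    y1 + 2y3 + 2y4 >= 4
    y2 + y3 + y4 >= 5
    y1, y2, y3, y4 >= 0

Solving the primal: x* = (0, 4).
  primal value c^T x* = 20.
Solving the dual: y* = (0, 0, 5, 0).
  dual value b^T y* = 20.
Strong duality: c^T x* = b^T y*. Confirmed.

20


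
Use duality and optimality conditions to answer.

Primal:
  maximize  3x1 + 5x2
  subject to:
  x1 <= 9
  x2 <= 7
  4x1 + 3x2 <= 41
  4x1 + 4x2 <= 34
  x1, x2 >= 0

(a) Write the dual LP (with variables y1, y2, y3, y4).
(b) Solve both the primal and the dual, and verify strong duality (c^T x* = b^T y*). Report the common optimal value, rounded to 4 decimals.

The standard primal-dual pair for 'max c^T x s.t. A x <= b, x >= 0' is:
  Dual:  min b^T y  s.t.  A^T y >= c,  y >= 0.

So the dual LP is:
  minimize  9y1 + 7y2 + 41y3 + 34y4
  subject to:
    y1 + 4y3 + 4y4 >= 3
    y2 + 3y3 + 4y4 >= 5
    y1, y2, y3, y4 >= 0

Solving the primal: x* = (1.5, 7).
  primal value c^T x* = 39.5.
Solving the dual: y* = (0, 2, 0, 0.75).
  dual value b^T y* = 39.5.
Strong duality: c^T x* = b^T y*. Confirmed.

39.5


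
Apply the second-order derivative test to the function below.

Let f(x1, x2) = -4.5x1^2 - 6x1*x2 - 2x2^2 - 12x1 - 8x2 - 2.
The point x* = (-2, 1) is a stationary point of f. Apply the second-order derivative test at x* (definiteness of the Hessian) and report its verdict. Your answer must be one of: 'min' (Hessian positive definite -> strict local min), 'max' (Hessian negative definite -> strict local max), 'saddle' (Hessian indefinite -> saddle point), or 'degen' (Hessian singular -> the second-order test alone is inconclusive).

Compute the Hessian H = grad^2 f:
  H = [[-9, -6], [-6, -4]]
Verify stationarity: grad f(x*) = H x* + g = (0, 0).
Eigenvalues of H: -13, 0.
H has a zero eigenvalue (singular; negative semidefinite but not definite), so H is neither positive definite, negative definite, nor indefinite. The second-order test alone is inconclusive -> degen.
(Indeed, f is constant along the null direction of H through x*, so x* is not a strict local extremum.)

degen


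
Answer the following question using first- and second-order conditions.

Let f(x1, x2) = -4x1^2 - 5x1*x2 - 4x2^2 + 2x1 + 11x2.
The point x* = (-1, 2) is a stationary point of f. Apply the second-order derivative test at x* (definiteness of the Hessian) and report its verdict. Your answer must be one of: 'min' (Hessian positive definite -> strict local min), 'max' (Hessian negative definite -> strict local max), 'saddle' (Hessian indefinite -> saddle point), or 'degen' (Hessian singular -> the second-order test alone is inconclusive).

Compute the Hessian H = grad^2 f:
  H = [[-8, -5], [-5, -8]]
Verify stationarity: grad f(x*) = H x* + g = (0, 0).
Eigenvalues of H: -13, -3.
Both eigenvalues < 0, so H is negative definite -> x* is a strict local max.

max


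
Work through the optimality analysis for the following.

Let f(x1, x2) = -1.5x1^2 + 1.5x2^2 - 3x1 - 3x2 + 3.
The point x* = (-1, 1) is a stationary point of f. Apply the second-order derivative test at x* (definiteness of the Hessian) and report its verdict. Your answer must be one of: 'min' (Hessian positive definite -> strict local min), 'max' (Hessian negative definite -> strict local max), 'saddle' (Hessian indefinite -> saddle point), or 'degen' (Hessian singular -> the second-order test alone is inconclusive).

Compute the Hessian H = grad^2 f:
  H = [[-3, 0], [0, 3]]
Verify stationarity: grad f(x*) = H x* + g = (0, 0).
Eigenvalues of H: -3, 3.
Eigenvalues have mixed signs, so H is indefinite -> x* is a saddle point.

saddle


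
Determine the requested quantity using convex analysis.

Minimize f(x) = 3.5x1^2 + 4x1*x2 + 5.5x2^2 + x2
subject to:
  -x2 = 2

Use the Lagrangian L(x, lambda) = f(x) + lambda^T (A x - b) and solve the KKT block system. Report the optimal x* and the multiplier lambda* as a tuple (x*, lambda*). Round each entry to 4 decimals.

Form the Lagrangian:
  L(x, lambda) = (1/2) x^T Q x + c^T x + lambda^T (A x - b)
Stationarity (grad_x L = 0): Q x + c + A^T lambda = 0.
Primal feasibility: A x = b.

This gives the KKT block system:
  [ Q   A^T ] [ x     ]   [-c ]
  [ A    0  ] [ lambda ] = [ b ]

Solving the linear system:
  x*      = (1.1429, -2)
  lambda* = (-16.4286)
  f(x*)   = 15.4286

x* = (1.1429, -2), lambda* = (-16.4286)


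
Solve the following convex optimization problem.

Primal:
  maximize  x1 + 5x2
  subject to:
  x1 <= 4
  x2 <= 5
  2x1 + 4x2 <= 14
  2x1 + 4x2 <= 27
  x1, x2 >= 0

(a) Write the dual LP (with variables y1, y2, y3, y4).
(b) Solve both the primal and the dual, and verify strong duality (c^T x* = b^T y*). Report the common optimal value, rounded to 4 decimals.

The standard primal-dual pair for 'max c^T x s.t. A x <= b, x >= 0' is:
  Dual:  min b^T y  s.t.  A^T y >= c,  y >= 0.

So the dual LP is:
  minimize  4y1 + 5y2 + 14y3 + 27y4
  subject to:
    y1 + 2y3 + 2y4 >= 1
    y2 + 4y3 + 4y4 >= 5
    y1, y2, y3, y4 >= 0

Solving the primal: x* = (0, 3.5).
  primal value c^T x* = 17.5.
Solving the dual: y* = (0, 0, 1.25, 0).
  dual value b^T y* = 17.5.
Strong duality: c^T x* = b^T y*. Confirmed.

17.5


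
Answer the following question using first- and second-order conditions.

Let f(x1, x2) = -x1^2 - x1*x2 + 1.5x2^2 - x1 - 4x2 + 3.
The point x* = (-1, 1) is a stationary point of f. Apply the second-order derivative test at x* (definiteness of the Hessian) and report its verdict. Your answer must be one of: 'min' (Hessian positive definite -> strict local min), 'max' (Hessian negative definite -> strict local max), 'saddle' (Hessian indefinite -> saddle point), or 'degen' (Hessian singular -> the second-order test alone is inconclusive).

Compute the Hessian H = grad^2 f:
  H = [[-2, -1], [-1, 3]]
Verify stationarity: grad f(x*) = H x* + g = (0, 0).
Eigenvalues of H: -2.1926, 3.1926.
Eigenvalues have mixed signs, so H is indefinite -> x* is a saddle point.

saddle


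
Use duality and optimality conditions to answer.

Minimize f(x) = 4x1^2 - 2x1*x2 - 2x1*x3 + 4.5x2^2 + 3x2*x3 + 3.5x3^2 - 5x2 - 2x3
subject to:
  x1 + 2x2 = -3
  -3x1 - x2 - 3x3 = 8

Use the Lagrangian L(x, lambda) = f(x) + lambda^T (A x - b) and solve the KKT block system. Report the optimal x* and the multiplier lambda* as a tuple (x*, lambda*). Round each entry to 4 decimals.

Form the Lagrangian:
  L(x, lambda) = (1/2) x^T Q x + c^T x + lambda^T (A x - b)
Stationarity (grad_x L = 0): Q x + c + A^T lambda = 0.
Primal feasibility: A x = b.

This gives the KKT block system:
  [ Q   A^T ] [ x     ]   [-c ]
  [ A    0  ] [ lambda ] = [ b ]

Solving the linear system:
  x*      = (-1.6513, -0.6743, -0.7906)
  lambda* = (4.0266, -2.0847)
  f(x*)   = 16.8553

x* = (-1.6513, -0.6743, -0.7906), lambda* = (4.0266, -2.0847)


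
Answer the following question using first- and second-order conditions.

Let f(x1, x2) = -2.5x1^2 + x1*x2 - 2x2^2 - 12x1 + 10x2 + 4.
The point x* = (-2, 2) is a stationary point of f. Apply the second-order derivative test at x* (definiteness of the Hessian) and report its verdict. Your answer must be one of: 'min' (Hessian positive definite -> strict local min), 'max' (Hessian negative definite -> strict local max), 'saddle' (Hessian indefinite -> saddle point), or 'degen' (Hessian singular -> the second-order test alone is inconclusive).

Compute the Hessian H = grad^2 f:
  H = [[-5, 1], [1, -4]]
Verify stationarity: grad f(x*) = H x* + g = (0, 0).
Eigenvalues of H: -5.618, -3.382.
Both eigenvalues < 0, so H is negative definite -> x* is a strict local max.

max


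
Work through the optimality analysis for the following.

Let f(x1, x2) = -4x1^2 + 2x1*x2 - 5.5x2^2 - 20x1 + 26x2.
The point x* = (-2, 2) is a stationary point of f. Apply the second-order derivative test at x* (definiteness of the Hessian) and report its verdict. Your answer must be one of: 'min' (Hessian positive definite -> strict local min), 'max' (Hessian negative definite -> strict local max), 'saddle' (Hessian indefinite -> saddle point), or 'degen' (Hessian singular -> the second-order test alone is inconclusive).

Compute the Hessian H = grad^2 f:
  H = [[-8, 2], [2, -11]]
Verify stationarity: grad f(x*) = H x* + g = (0, 0).
Eigenvalues of H: -12, -7.
Both eigenvalues < 0, so H is negative definite -> x* is a strict local max.

max


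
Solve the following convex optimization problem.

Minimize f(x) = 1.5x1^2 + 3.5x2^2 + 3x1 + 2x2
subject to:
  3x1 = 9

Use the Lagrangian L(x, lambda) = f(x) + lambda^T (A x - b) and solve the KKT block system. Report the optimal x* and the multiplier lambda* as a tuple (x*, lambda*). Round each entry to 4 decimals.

Form the Lagrangian:
  L(x, lambda) = (1/2) x^T Q x + c^T x + lambda^T (A x - b)
Stationarity (grad_x L = 0): Q x + c + A^T lambda = 0.
Primal feasibility: A x = b.

This gives the KKT block system:
  [ Q   A^T ] [ x     ]   [-c ]
  [ A    0  ] [ lambda ] = [ b ]

Solving the linear system:
  x*      = (3, -0.2857)
  lambda* = (-4)
  f(x*)   = 22.2143

x* = (3, -0.2857), lambda* = (-4)


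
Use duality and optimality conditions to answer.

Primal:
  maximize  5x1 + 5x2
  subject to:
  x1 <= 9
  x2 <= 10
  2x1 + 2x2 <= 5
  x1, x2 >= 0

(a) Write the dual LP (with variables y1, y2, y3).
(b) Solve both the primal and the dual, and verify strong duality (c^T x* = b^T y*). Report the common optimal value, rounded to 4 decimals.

The standard primal-dual pair for 'max c^T x s.t. A x <= b, x >= 0' is:
  Dual:  min b^T y  s.t.  A^T y >= c,  y >= 0.

So the dual LP is:
  minimize  9y1 + 10y2 + 5y3
  subject to:
    y1 + 2y3 >= 5
    y2 + 2y3 >= 5
    y1, y2, y3 >= 0

Solving the primal: x* = (2.5, 0).
  primal value c^T x* = 12.5.
Solving the dual: y* = (0, 0, 2.5).
  dual value b^T y* = 12.5.
Strong duality: c^T x* = b^T y*. Confirmed.

12.5


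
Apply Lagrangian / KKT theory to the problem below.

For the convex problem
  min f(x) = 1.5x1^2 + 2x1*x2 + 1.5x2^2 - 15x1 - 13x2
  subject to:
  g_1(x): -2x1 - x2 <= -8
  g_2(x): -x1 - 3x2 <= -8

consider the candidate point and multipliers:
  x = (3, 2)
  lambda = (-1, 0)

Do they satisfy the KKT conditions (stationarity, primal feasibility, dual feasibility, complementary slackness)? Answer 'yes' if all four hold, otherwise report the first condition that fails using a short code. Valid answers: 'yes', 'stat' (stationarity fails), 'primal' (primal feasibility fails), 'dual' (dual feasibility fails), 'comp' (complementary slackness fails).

Gradient of f: grad f(x) = Q x + c = (-2, -1)
Constraint values g_i(x) = a_i^T x - b_i:
  g_1((3, 2)) = 0
  g_2((3, 2)) = -1
Stationarity residual: grad f(x) + sum_i lambda_i a_i = (0, 0)
  -> stationarity OK
Primal feasibility (all g_i <= 0): OK
Dual feasibility (all lambda_i >= 0): FAILS
Complementary slackness (lambda_i * g_i(x) = 0 for all i): OK

Verdict: the first failing condition is dual_feasibility -> dual.

dual


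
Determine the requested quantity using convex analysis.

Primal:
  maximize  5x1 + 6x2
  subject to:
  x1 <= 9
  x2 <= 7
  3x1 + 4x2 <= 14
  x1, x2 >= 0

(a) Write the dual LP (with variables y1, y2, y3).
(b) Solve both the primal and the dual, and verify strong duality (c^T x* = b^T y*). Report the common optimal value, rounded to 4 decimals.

The standard primal-dual pair for 'max c^T x s.t. A x <= b, x >= 0' is:
  Dual:  min b^T y  s.t.  A^T y >= c,  y >= 0.

So the dual LP is:
  minimize  9y1 + 7y2 + 14y3
  subject to:
    y1 + 3y3 >= 5
    y2 + 4y3 >= 6
    y1, y2, y3 >= 0

Solving the primal: x* = (4.6667, 0).
  primal value c^T x* = 23.3333.
Solving the dual: y* = (0, 0, 1.6667).
  dual value b^T y* = 23.3333.
Strong duality: c^T x* = b^T y*. Confirmed.

23.3333


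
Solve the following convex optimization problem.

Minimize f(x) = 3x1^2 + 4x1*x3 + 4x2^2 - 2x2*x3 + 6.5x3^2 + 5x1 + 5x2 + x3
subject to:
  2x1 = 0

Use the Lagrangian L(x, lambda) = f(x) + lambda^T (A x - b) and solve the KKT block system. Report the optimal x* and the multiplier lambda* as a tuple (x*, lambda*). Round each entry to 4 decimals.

Form the Lagrangian:
  L(x, lambda) = (1/2) x^T Q x + c^T x + lambda^T (A x - b)
Stationarity (grad_x L = 0): Q x + c + A^T lambda = 0.
Primal feasibility: A x = b.

This gives the KKT block system:
  [ Q   A^T ] [ x     ]   [-c ]
  [ A    0  ] [ lambda ] = [ b ]

Solving the linear system:
  x*      = (0, -0.67, -0.18)
  lambda* = (-2.14)
  f(x*)   = -1.765

x* = (0, -0.67, -0.18), lambda* = (-2.14)


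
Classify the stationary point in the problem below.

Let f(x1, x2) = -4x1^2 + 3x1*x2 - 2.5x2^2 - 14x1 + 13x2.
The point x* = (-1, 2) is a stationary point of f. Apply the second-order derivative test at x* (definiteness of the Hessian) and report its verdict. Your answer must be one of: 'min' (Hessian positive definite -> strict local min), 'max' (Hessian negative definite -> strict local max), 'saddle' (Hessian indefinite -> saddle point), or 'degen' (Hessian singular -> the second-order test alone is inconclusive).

Compute the Hessian H = grad^2 f:
  H = [[-8, 3], [3, -5]]
Verify stationarity: grad f(x*) = H x* + g = (0, 0).
Eigenvalues of H: -9.8541, -3.1459.
Both eigenvalues < 0, so H is negative definite -> x* is a strict local max.

max


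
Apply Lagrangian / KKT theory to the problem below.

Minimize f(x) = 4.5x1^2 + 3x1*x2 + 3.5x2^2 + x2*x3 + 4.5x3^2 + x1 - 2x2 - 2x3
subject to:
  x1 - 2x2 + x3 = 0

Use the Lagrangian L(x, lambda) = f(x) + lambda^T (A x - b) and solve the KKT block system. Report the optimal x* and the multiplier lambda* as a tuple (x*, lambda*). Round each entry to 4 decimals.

Form the Lagrangian:
  L(x, lambda) = (1/2) x^T Q x + c^T x + lambda^T (A x - b)
Stationarity (grad_x L = 0): Q x + c + A^T lambda = 0.
Primal feasibility: A x = b.

This gives the KKT block system:
  [ Q   A^T ] [ x     ]   [-c ]
  [ A    0  ] [ lambda ] = [ b ]

Solving the linear system:
  x*      = (-0.0763, 0.1017, 0.2797)
  lambda* = (-0.6186)
  f(x*)   = -0.4195

x* = (-0.0763, 0.1017, 0.2797), lambda* = (-0.6186)


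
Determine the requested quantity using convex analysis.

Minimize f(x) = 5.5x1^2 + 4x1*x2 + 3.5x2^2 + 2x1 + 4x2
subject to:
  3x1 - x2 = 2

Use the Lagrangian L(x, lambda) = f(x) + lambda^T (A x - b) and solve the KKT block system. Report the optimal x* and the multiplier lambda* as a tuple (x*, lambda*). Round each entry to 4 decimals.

Form the Lagrangian:
  L(x, lambda) = (1/2) x^T Q x + c^T x + lambda^T (A x - b)
Stationarity (grad_x L = 0): Q x + c + A^T lambda = 0.
Primal feasibility: A x = b.

This gives the KKT block system:
  [ Q   A^T ] [ x     ]   [-c ]
  [ A    0  ] [ lambda ] = [ b ]

Solving the linear system:
  x*      = (0.3673, -0.898)
  lambda* = (-0.8163)
  f(x*)   = -0.6122

x* = (0.3673, -0.898), lambda* = (-0.8163)


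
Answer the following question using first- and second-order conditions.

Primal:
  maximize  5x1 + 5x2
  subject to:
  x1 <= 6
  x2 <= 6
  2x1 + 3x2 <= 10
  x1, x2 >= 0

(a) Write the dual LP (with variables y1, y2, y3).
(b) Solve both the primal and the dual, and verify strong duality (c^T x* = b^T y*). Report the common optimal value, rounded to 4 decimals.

The standard primal-dual pair for 'max c^T x s.t. A x <= b, x >= 0' is:
  Dual:  min b^T y  s.t.  A^T y >= c,  y >= 0.

So the dual LP is:
  minimize  6y1 + 6y2 + 10y3
  subject to:
    y1 + 2y3 >= 5
    y2 + 3y3 >= 5
    y1, y2, y3 >= 0

Solving the primal: x* = (5, 0).
  primal value c^T x* = 25.
Solving the dual: y* = (0, 0, 2.5).
  dual value b^T y* = 25.
Strong duality: c^T x* = b^T y*. Confirmed.

25


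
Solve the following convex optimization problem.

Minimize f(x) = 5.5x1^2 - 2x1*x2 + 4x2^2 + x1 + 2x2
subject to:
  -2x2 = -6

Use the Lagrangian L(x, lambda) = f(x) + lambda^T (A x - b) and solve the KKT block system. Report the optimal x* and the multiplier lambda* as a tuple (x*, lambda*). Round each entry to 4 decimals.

Form the Lagrangian:
  L(x, lambda) = (1/2) x^T Q x + c^T x + lambda^T (A x - b)
Stationarity (grad_x L = 0): Q x + c + A^T lambda = 0.
Primal feasibility: A x = b.

This gives the KKT block system:
  [ Q   A^T ] [ x     ]   [-c ]
  [ A    0  ] [ lambda ] = [ b ]

Solving the linear system:
  x*      = (0.4545, 3)
  lambda* = (12.5455)
  f(x*)   = 40.8636

x* = (0.4545, 3), lambda* = (12.5455)


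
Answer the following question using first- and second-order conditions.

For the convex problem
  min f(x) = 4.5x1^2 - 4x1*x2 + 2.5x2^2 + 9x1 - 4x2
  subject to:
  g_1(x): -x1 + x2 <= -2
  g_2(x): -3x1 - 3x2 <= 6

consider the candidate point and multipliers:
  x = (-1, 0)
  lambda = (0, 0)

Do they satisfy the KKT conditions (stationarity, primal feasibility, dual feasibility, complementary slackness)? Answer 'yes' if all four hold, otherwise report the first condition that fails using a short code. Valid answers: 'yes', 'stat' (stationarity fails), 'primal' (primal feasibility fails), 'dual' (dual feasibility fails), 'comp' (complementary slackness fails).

Gradient of f: grad f(x) = Q x + c = (0, 0)
Constraint values g_i(x) = a_i^T x - b_i:
  g_1((-1, 0)) = 3
  g_2((-1, 0)) = -3
Stationarity residual: grad f(x) + sum_i lambda_i a_i = (0, 0)
  -> stationarity OK
Primal feasibility (all g_i <= 0): FAILS
Dual feasibility (all lambda_i >= 0): OK
Complementary slackness (lambda_i * g_i(x) = 0 for all i): OK

Verdict: the first failing condition is primal_feasibility -> primal.

primal


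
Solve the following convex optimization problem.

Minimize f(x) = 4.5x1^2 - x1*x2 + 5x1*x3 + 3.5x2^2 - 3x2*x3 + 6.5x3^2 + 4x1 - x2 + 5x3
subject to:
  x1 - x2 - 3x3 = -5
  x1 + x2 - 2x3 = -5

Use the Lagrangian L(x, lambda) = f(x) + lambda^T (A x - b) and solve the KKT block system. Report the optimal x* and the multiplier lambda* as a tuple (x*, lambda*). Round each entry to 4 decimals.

Form the Lagrangian:
  L(x, lambda) = (1/2) x^T Q x + c^T x + lambda^T (A x - b)
Stationarity (grad_x L = 0): Q x + c + A^T lambda = 0.
Primal feasibility: A x = b.

This gives the KKT block system:
  [ Q   A^T ] [ x     ]   [-c ]
  [ A    0  ] [ lambda ] = [ b ]

Solving the linear system:
  x*      = (-1.9335, -0.6133, 1.2266)
  lambda* = (-0.1921, 6.8473)
  f(x*)   = 16.1441

x* = (-1.9335, -0.6133, 1.2266), lambda* = (-0.1921, 6.8473)


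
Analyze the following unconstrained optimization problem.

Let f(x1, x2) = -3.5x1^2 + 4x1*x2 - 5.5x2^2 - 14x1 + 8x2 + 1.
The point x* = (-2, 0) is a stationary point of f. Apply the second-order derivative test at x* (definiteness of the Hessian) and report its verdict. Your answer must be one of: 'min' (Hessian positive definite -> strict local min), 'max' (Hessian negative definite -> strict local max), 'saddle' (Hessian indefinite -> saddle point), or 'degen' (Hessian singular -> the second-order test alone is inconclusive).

Compute the Hessian H = grad^2 f:
  H = [[-7, 4], [4, -11]]
Verify stationarity: grad f(x*) = H x* + g = (0, 0).
Eigenvalues of H: -13.4721, -4.5279.
Both eigenvalues < 0, so H is negative definite -> x* is a strict local max.

max


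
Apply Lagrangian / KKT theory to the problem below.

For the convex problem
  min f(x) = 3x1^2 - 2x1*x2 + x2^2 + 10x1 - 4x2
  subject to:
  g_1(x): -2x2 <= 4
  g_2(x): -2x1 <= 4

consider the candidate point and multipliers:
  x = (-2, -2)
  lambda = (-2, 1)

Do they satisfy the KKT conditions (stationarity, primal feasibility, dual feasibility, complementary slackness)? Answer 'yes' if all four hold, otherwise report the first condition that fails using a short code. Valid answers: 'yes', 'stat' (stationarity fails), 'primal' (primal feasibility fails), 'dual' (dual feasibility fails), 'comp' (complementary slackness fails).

Gradient of f: grad f(x) = Q x + c = (2, -4)
Constraint values g_i(x) = a_i^T x - b_i:
  g_1((-2, -2)) = 0
  g_2((-2, -2)) = 0
Stationarity residual: grad f(x) + sum_i lambda_i a_i = (0, 0)
  -> stationarity OK
Primal feasibility (all g_i <= 0): OK
Dual feasibility (all lambda_i >= 0): FAILS
Complementary slackness (lambda_i * g_i(x) = 0 for all i): OK

Verdict: the first failing condition is dual_feasibility -> dual.

dual


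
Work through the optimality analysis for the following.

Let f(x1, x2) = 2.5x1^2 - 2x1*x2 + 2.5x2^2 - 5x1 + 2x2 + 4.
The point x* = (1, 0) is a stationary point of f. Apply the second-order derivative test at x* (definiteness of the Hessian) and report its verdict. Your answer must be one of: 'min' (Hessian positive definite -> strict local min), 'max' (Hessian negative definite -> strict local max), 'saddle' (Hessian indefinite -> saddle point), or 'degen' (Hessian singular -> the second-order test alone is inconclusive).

Compute the Hessian H = grad^2 f:
  H = [[5, -2], [-2, 5]]
Verify stationarity: grad f(x*) = H x* + g = (0, 0).
Eigenvalues of H: 3, 7.
Both eigenvalues > 0, so H is positive definite -> x* is a strict local min.

min


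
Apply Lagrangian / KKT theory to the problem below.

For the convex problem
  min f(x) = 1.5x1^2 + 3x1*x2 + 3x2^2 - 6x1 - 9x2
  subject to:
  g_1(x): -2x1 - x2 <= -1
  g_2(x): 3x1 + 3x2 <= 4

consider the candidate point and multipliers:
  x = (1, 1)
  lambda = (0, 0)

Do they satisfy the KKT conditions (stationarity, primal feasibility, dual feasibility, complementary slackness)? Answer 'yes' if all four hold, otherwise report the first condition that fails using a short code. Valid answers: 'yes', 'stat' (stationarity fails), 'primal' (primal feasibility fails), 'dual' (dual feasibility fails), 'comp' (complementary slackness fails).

Gradient of f: grad f(x) = Q x + c = (0, 0)
Constraint values g_i(x) = a_i^T x - b_i:
  g_1((1, 1)) = -2
  g_2((1, 1)) = 2
Stationarity residual: grad f(x) + sum_i lambda_i a_i = (0, 0)
  -> stationarity OK
Primal feasibility (all g_i <= 0): FAILS
Dual feasibility (all lambda_i >= 0): OK
Complementary slackness (lambda_i * g_i(x) = 0 for all i): OK

Verdict: the first failing condition is primal_feasibility -> primal.

primal


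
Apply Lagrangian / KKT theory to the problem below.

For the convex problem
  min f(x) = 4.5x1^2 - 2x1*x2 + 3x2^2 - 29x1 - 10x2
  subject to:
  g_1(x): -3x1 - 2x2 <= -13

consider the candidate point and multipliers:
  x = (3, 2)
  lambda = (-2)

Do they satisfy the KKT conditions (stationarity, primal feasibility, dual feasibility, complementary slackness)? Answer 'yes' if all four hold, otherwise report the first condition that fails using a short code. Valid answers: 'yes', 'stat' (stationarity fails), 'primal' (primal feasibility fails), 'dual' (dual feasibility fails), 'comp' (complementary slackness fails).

Gradient of f: grad f(x) = Q x + c = (-6, -4)
Constraint values g_i(x) = a_i^T x - b_i:
  g_1((3, 2)) = 0
Stationarity residual: grad f(x) + sum_i lambda_i a_i = (0, 0)
  -> stationarity OK
Primal feasibility (all g_i <= 0): OK
Dual feasibility (all lambda_i >= 0): FAILS
Complementary slackness (lambda_i * g_i(x) = 0 for all i): OK

Verdict: the first failing condition is dual_feasibility -> dual.

dual


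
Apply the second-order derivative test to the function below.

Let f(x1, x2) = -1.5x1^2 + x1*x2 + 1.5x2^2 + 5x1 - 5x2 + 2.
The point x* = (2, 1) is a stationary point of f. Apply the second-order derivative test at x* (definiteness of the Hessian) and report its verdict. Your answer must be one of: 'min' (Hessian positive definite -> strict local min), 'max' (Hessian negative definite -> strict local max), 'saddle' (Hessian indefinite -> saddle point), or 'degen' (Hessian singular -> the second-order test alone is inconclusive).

Compute the Hessian H = grad^2 f:
  H = [[-3, 1], [1, 3]]
Verify stationarity: grad f(x*) = H x* + g = (0, 0).
Eigenvalues of H: -3.1623, 3.1623.
Eigenvalues have mixed signs, so H is indefinite -> x* is a saddle point.

saddle


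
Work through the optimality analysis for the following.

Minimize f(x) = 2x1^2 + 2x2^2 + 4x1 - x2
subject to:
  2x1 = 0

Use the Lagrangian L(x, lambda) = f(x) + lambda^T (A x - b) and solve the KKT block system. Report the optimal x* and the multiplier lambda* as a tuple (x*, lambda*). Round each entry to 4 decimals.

Form the Lagrangian:
  L(x, lambda) = (1/2) x^T Q x + c^T x + lambda^T (A x - b)
Stationarity (grad_x L = 0): Q x + c + A^T lambda = 0.
Primal feasibility: A x = b.

This gives the KKT block system:
  [ Q   A^T ] [ x     ]   [-c ]
  [ A    0  ] [ lambda ] = [ b ]

Solving the linear system:
  x*      = (0, 0.25)
  lambda* = (-2)
  f(x*)   = -0.125

x* = (0, 0.25), lambda* = (-2)


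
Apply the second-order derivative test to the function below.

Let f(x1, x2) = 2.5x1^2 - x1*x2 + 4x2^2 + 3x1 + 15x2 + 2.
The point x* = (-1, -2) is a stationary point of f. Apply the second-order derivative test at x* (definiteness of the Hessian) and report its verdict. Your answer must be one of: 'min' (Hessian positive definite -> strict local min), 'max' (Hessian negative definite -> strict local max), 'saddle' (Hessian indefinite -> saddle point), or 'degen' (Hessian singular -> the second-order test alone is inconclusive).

Compute the Hessian H = grad^2 f:
  H = [[5, -1], [-1, 8]]
Verify stationarity: grad f(x*) = H x* + g = (0, 0).
Eigenvalues of H: 4.6972, 8.3028.
Both eigenvalues > 0, so H is positive definite -> x* is a strict local min.

min


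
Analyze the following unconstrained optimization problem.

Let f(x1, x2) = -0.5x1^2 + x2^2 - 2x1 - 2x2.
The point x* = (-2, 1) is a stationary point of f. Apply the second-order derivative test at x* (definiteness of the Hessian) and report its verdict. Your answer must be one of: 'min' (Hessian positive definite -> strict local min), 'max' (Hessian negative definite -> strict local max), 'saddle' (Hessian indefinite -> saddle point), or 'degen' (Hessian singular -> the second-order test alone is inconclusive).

Compute the Hessian H = grad^2 f:
  H = [[-1, 0], [0, 2]]
Verify stationarity: grad f(x*) = H x* + g = (0, 0).
Eigenvalues of H: -1, 2.
Eigenvalues have mixed signs, so H is indefinite -> x* is a saddle point.

saddle


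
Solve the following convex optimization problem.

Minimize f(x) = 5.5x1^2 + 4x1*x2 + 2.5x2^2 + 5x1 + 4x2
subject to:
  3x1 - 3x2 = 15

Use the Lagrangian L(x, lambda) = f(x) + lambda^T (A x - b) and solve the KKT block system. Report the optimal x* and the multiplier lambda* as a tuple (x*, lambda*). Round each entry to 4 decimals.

Form the Lagrangian:
  L(x, lambda) = (1/2) x^T Q x + c^T x + lambda^T (A x - b)
Stationarity (grad_x L = 0): Q x + c + A^T lambda = 0.
Primal feasibility: A x = b.

This gives the KKT block system:
  [ Q   A^T ] [ x     ]   [-c ]
  [ A    0  ] [ lambda ] = [ b ]

Solving the linear system:
  x*      = (1.5, -3.5)
  lambda* = (-2.5)
  f(x*)   = 15.5

x* = (1.5, -3.5), lambda* = (-2.5)


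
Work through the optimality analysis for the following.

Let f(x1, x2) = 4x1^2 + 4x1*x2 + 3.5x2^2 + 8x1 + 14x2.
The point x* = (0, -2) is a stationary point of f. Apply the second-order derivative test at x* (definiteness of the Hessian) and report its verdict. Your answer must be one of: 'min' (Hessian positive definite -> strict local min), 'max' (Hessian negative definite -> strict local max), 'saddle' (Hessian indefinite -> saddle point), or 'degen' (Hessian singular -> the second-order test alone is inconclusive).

Compute the Hessian H = grad^2 f:
  H = [[8, 4], [4, 7]]
Verify stationarity: grad f(x*) = H x* + g = (0, 0).
Eigenvalues of H: 3.4689, 11.5311.
Both eigenvalues > 0, so H is positive definite -> x* is a strict local min.

min


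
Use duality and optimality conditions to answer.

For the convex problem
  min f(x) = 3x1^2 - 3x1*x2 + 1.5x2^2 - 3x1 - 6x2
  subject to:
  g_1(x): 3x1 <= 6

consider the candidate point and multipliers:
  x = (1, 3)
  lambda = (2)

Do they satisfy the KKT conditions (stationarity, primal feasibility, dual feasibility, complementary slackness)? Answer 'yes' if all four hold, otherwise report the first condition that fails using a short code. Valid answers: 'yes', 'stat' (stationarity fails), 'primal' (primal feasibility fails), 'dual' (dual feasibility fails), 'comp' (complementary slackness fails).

Gradient of f: grad f(x) = Q x + c = (-6, 0)
Constraint values g_i(x) = a_i^T x - b_i:
  g_1((1, 3)) = -3
Stationarity residual: grad f(x) + sum_i lambda_i a_i = (0, 0)
  -> stationarity OK
Primal feasibility (all g_i <= 0): OK
Dual feasibility (all lambda_i >= 0): OK
Complementary slackness (lambda_i * g_i(x) = 0 for all i): FAILS

Verdict: the first failing condition is complementary_slackness -> comp.

comp


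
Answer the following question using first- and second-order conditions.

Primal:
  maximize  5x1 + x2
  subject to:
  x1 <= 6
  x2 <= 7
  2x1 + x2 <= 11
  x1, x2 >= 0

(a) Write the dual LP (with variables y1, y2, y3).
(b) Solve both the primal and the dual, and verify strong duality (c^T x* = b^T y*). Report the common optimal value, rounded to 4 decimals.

The standard primal-dual pair for 'max c^T x s.t. A x <= b, x >= 0' is:
  Dual:  min b^T y  s.t.  A^T y >= c,  y >= 0.

So the dual LP is:
  minimize  6y1 + 7y2 + 11y3
  subject to:
    y1 + 2y3 >= 5
    y2 + y3 >= 1
    y1, y2, y3 >= 0

Solving the primal: x* = (5.5, 0).
  primal value c^T x* = 27.5.
Solving the dual: y* = (0, 0, 2.5).
  dual value b^T y* = 27.5.
Strong duality: c^T x* = b^T y*. Confirmed.

27.5


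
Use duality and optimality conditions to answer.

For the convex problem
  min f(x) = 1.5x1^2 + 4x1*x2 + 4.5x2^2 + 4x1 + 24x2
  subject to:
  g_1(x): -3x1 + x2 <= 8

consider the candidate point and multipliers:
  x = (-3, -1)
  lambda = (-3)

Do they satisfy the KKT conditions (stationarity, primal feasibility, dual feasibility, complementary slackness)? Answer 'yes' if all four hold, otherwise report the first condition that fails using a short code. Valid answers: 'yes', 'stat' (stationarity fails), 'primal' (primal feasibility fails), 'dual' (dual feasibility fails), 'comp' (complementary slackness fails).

Gradient of f: grad f(x) = Q x + c = (-9, 3)
Constraint values g_i(x) = a_i^T x - b_i:
  g_1((-3, -1)) = 0
Stationarity residual: grad f(x) + sum_i lambda_i a_i = (0, 0)
  -> stationarity OK
Primal feasibility (all g_i <= 0): OK
Dual feasibility (all lambda_i >= 0): FAILS
Complementary slackness (lambda_i * g_i(x) = 0 for all i): OK

Verdict: the first failing condition is dual_feasibility -> dual.

dual


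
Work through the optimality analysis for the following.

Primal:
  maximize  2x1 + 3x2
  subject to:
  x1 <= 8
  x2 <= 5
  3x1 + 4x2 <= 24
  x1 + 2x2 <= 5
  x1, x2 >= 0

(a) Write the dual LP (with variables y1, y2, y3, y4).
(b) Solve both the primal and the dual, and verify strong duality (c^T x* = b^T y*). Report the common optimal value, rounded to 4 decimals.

The standard primal-dual pair for 'max c^T x s.t. A x <= b, x >= 0' is:
  Dual:  min b^T y  s.t.  A^T y >= c,  y >= 0.

So the dual LP is:
  minimize  8y1 + 5y2 + 24y3 + 5y4
  subject to:
    y1 + 3y3 + y4 >= 2
    y2 + 4y3 + 2y4 >= 3
    y1, y2, y3, y4 >= 0

Solving the primal: x* = (5, 0).
  primal value c^T x* = 10.
Solving the dual: y* = (0, 0, 0, 2).
  dual value b^T y* = 10.
Strong duality: c^T x* = b^T y*. Confirmed.

10


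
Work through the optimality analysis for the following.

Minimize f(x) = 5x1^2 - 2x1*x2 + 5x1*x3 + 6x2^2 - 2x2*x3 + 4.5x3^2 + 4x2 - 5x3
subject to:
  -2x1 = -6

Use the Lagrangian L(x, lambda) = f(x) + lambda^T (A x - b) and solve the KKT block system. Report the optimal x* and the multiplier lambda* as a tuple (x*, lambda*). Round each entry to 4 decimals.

Form the Lagrangian:
  L(x, lambda) = (1/2) x^T Q x + c^T x + lambda^T (A x - b)
Stationarity (grad_x L = 0): Q x + c + A^T lambda = 0.
Primal feasibility: A x = b.

This gives the KKT block system:
  [ Q   A^T ] [ x     ]   [-c ]
  [ A    0  ] [ lambda ] = [ b ]

Solving the linear system:
  x*      = (3, -0.0192, -1.1154)
  lambda* = (12.2308)
  f(x*)   = 39.4423

x* = (3, -0.0192, -1.1154), lambda* = (12.2308)


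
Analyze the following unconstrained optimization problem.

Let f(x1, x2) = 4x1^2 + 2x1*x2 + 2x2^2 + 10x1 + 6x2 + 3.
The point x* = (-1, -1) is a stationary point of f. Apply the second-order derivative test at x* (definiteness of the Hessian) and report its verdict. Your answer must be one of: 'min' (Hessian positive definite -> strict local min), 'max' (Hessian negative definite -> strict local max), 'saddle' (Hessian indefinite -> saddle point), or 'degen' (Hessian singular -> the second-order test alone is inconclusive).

Compute the Hessian H = grad^2 f:
  H = [[8, 2], [2, 4]]
Verify stationarity: grad f(x*) = H x* + g = (0, 0).
Eigenvalues of H: 3.1716, 8.8284.
Both eigenvalues > 0, so H is positive definite -> x* is a strict local min.

min


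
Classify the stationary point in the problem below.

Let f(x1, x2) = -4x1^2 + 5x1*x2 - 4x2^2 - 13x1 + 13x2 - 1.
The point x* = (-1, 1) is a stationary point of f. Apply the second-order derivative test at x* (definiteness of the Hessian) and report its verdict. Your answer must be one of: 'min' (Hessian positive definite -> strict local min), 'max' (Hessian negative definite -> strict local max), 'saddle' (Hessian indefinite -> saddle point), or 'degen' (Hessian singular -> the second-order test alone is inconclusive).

Compute the Hessian H = grad^2 f:
  H = [[-8, 5], [5, -8]]
Verify stationarity: grad f(x*) = H x* + g = (0, 0).
Eigenvalues of H: -13, -3.
Both eigenvalues < 0, so H is negative definite -> x* is a strict local max.

max


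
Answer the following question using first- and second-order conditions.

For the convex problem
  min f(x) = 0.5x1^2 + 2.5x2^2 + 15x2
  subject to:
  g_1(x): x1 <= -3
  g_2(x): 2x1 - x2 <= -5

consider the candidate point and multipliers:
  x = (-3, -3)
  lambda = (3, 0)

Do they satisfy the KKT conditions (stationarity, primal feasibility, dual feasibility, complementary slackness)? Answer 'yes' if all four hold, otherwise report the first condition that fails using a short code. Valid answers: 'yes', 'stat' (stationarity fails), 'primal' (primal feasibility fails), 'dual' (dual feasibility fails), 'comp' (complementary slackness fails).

Gradient of f: grad f(x) = Q x + c = (-3, 0)
Constraint values g_i(x) = a_i^T x - b_i:
  g_1((-3, -3)) = 0
  g_2((-3, -3)) = 2
Stationarity residual: grad f(x) + sum_i lambda_i a_i = (0, 0)
  -> stationarity OK
Primal feasibility (all g_i <= 0): FAILS
Dual feasibility (all lambda_i >= 0): OK
Complementary slackness (lambda_i * g_i(x) = 0 for all i): OK

Verdict: the first failing condition is primal_feasibility -> primal.

primal


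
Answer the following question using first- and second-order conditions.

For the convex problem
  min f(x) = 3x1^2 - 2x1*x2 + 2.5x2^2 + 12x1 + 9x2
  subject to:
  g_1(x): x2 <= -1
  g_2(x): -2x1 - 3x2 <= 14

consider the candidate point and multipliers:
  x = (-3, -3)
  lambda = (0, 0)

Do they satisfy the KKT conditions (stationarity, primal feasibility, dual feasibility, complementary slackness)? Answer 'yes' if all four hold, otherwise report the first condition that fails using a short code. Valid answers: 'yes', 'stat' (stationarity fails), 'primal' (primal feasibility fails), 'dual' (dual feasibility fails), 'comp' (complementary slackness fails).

Gradient of f: grad f(x) = Q x + c = (0, 0)
Constraint values g_i(x) = a_i^T x - b_i:
  g_1((-3, -3)) = -2
  g_2((-3, -3)) = 1
Stationarity residual: grad f(x) + sum_i lambda_i a_i = (0, 0)
  -> stationarity OK
Primal feasibility (all g_i <= 0): FAILS
Dual feasibility (all lambda_i >= 0): OK
Complementary slackness (lambda_i * g_i(x) = 0 for all i): OK

Verdict: the first failing condition is primal_feasibility -> primal.

primal
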